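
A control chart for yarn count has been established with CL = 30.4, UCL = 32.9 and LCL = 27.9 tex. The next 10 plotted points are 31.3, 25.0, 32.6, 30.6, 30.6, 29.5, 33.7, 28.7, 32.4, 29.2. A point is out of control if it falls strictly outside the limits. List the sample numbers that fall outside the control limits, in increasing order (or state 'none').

Compare each point to [27.9, 32.9]: sample 2 = 25.0 < LCL; sample 7 = 33.7 > UCL.

2, 7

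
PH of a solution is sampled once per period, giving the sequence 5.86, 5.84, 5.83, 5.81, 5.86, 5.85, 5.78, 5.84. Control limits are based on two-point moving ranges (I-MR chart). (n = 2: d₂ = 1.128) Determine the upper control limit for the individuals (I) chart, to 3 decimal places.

5.925

X̄ = (5.86 + 5.84 + 5.83 + 5.81 + 5.86 + 5.85 + 5.78 + 5.84) / 8 = 5.8338
Moving ranges: 0.02, 0.01, 0.02, 0.05, 0.01, 0.07, 0.06; M̄R̄ = 0.2400 / 7 = 0.0343
UCL = X̄ + 3·M̄R̄/d₂ = 5.8338 + 3 × 0.0343 / 1.128 = 5.9249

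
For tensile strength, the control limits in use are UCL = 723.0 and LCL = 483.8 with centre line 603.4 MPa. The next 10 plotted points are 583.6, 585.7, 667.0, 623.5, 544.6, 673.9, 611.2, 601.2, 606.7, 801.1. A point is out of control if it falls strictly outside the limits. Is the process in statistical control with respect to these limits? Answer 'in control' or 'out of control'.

Compare each point to [483.8, 723.0]: sample 10 = 801.1 > UCL.

out of control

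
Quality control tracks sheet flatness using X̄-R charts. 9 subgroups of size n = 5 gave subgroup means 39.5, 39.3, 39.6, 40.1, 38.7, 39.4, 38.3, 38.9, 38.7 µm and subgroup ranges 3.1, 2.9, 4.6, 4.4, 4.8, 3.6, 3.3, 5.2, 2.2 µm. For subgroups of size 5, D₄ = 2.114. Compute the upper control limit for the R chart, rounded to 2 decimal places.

R̄ = (3.1 + 2.9 + 4.6 + 4.4 + 4.8 + 3.6 + 3.3 + 5.2 + 2.2) / 9 = 34.1000 / 9 = 3.7889
UCL_R = D₄·R̄ = 2.114 × 3.7889 = 8.0097

8.01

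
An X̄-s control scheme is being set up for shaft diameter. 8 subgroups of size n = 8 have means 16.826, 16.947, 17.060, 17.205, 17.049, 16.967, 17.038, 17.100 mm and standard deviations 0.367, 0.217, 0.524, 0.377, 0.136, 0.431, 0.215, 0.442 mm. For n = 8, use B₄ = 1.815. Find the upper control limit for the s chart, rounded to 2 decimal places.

0.61

s̄ = (0.367 + 0.217 + 0.524 + 0.377 + 0.136 + 0.431 + 0.215 + 0.442) / 8 = 0.3386
UCL_s = B₄·s̄ = 1.815 × 0.3386 = 0.6146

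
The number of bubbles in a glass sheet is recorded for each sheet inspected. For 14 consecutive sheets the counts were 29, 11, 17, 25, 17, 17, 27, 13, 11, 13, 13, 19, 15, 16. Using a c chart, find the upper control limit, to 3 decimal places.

29.856

c̄ = (29 + 11 + 17 + 25 + 17 + 17 + 27 + 13 + 11 + 13 + 13 + 19 + 15 + 16) / 14 = 243 / 14 = 17.3571
UCL = c̄ + 3√c̄ = 17.3571 + 3 × √17.3571 = 17.3571 + 3 × 4.1662 = 29.8557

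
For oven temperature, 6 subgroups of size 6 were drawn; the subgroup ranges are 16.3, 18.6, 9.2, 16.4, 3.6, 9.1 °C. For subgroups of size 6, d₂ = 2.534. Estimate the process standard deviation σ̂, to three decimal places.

4.815

R̄ = (16.3 + 18.6 + 9.2 + 16.4 + 3.6 + 9.1) / 6 = 12.2000
σ̂ = R̄ / d₂ = 12.2000 / 2.534 = 4.8145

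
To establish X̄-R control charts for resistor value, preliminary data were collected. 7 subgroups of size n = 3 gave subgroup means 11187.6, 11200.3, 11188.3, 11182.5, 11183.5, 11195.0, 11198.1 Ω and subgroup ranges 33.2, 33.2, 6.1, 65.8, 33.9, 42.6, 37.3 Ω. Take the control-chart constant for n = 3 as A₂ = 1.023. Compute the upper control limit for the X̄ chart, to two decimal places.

X̄̄ = (11187.6 + 11200.3 + 11188.3 + 11182.5 + 11183.5 + 11195.0 + 11198.1) / 7 = 78335.3000 / 7 = 11190.7571
R̄ = (33.2 + 33.2 + 6.1 + 65.8 + 33.9 + 42.6 + 37.3) / 7 = 252.1000 / 7 = 36.0143
UCL = X̄̄ + A₂·R̄ = 11190.7571 + 1.023 × 36.0143 = 11227.5998

11227.60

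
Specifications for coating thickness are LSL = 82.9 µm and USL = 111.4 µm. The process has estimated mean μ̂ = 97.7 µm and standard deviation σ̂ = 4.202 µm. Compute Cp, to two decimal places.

Cp = (USL − LSL) / (6σ̂) = (111.4 − 82.9) / (6 × 4.202) = 28.5000 / 25.2120 = 1.1304

1.13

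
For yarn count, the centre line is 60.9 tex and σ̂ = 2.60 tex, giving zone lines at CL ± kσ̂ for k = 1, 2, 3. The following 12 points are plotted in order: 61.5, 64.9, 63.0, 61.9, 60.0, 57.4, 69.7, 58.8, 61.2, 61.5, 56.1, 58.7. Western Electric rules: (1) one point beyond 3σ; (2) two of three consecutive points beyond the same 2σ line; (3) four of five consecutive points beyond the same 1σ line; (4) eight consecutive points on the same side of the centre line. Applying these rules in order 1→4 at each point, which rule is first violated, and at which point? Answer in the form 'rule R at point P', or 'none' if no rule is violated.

rule 1 at point 7

Zone of each point (C = within 1σ̂, B = 1σ̂–2σ̂, A = 2σ̂–3σ̂, * = beyond 3σ̂; sign = side of CL): 1:+C, 2:+B, 3:+C, 4:+C, 5:-C, 6:-B, 7:+*, 8:-C, 9:+C, 10:+C, 11:-B, 12:-C
Rule 1 (one point beyond the 3σ limits) is satisfied at point 7.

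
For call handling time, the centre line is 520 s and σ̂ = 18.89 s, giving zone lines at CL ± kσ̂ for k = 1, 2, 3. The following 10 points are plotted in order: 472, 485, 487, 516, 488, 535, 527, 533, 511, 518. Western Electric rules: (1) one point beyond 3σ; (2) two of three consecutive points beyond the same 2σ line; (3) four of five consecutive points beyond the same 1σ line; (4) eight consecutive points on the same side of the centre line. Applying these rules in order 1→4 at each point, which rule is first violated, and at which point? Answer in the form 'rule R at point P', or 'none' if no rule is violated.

Zone of each point (C = within 1σ̂, B = 1σ̂–2σ̂, A = 2σ̂–3σ̂, * = beyond 3σ̂; sign = side of CL): 1:-A, 2:-B, 3:-B, 4:-C, 5:-B, 6:+C, 7:+C, 8:+C, 9:-C, 10:-C
Rule 3 (four of five consecutive points beyond the same 1σ limit) is satisfied at point 5.

rule 3 at point 5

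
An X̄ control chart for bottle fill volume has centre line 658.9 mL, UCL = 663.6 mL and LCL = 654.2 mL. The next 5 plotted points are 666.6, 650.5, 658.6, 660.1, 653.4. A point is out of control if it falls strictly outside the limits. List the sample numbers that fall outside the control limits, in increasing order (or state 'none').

Compare each point to [654.2, 663.6]: sample 1 = 666.6 > UCL; sample 2 = 650.5 < LCL; sample 5 = 653.4 < LCL.

1, 2, 5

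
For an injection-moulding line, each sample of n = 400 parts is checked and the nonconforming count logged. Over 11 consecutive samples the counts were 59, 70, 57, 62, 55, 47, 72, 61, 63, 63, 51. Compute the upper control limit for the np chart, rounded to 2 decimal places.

81.42

p̄ = Σdᵢ / (k·n) = 660 / (11 × 400) = 0.15000
UCL = np̄ + 3·√(np̄(1−p̄)) = 60.0000 + 3 × √(60.0000×0.85000) = 60.0000 + 3 × 7.1414 = 81.4243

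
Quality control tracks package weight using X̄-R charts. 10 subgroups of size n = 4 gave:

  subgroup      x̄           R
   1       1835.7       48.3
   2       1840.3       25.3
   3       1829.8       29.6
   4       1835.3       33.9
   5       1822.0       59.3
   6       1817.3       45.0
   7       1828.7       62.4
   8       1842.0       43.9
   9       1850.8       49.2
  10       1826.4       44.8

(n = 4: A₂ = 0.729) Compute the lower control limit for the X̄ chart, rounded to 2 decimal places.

1800.63

X̄̄ = (1835.7 + 1840.3 + 1829.8 + 1835.3 + 1822.0 + 1817.3 + 1828.7 + 1842.0 + 1850.8 + 1826.4) / 10 = 18328.3000 / 10 = 1832.8300
R̄ = (48.3 + 25.3 + 29.6 + 33.9 + 59.3 + 45.0 + 62.4 + 43.9 + 49.2 + 44.8) / 10 = 441.7000 / 10 = 44.1700
LCL = X̄̄ − A₂·R̄ = 1832.8300 − 0.729 × 44.1700 = 1800.6301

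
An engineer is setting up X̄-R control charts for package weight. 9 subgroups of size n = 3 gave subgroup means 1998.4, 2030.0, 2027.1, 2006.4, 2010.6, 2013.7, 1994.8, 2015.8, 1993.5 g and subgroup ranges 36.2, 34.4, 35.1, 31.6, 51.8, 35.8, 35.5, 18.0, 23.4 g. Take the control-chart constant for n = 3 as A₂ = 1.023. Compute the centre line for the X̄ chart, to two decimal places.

2010.03

X̄̄ = (1998.4 + 2030.0 + 2027.1 + 2006.4 + 2010.6 + 2013.7 + 1994.8 + 2015.8 + 1993.5) / 9 = 18090.3000 / 9 = 2010.0333
CL = X̄̄ = 2010.0333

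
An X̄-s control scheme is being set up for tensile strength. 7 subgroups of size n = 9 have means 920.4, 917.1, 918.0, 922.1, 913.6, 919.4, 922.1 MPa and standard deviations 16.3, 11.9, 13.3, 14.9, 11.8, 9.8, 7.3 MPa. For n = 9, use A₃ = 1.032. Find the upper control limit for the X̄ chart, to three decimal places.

X̄̄ = (920.4 + 917.1 + 918.0 + 922.1 + 913.6 + 919.4 + 922.1) / 7 = 918.9571
s̄ = (16.3 + 11.9 + 13.3 + 14.9 + 11.8 + 9.8 + 7.3) / 7 = 12.1857
UCL = X̄̄ + A₃·s̄ = 918.9571 + 1.032 × 12.1857 = 931.5328

931.533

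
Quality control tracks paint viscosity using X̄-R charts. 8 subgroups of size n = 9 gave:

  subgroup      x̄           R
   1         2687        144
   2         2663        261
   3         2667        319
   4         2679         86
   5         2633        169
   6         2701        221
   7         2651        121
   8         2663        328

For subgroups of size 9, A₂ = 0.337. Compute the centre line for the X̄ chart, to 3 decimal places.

X̄̄ = (2687 + 2663 + 2667 + 2679 + 2633 + 2701 + 2651 + 2663) / 8 = 21344.0000 / 8 = 2668.0000
CL = X̄̄ = 2668.0000

2668.000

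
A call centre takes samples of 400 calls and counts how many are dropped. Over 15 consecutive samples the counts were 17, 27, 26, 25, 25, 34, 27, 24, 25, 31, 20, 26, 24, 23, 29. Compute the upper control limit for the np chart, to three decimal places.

p̄ = Σdᵢ / (k·n) = 383 / (15 × 400) = 0.06383
UCL = np̄ + 3·√(np̄(1−p̄)) = 25.5333 + 3 × √(25.5333×0.93617) = 25.5333 + 3 × 4.8891 = 40.2007

40.201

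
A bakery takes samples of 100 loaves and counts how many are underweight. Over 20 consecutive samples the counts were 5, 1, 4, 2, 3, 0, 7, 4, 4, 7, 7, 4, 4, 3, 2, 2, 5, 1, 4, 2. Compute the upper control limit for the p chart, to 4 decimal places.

p̄ = Σdᵢ / (k·n) = 71 / (20 × 100) = 0.03550
UCL = p̄ + 3·√(p̄(1−p̄)/n) = 0.03550 + 3 × √(0.03550×0.96450/100) = 0.03550 + 3 × 0.01850 = 0.09101

0.0910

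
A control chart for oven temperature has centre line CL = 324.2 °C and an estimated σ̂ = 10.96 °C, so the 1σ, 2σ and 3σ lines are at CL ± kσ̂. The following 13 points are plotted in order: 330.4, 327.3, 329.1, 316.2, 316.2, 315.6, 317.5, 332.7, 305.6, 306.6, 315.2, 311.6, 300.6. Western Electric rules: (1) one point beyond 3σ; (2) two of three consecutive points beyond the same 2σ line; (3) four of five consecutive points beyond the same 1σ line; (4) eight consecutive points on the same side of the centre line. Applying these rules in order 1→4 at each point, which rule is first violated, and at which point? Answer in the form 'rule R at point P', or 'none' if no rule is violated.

Zone of each point (C = within 1σ̂, B = 1σ̂–2σ̂, A = 2σ̂–3σ̂, * = beyond 3σ̂; sign = side of CL): 1:+C, 2:+C, 3:+C, 4:-C, 5:-C, 6:-C, 7:-C, 8:+C, 9:-B, 10:-B, 11:-C, 12:-B, 13:-A
Rule 3 (four of five consecutive points beyond the same 1σ limit) is satisfied at point 13.

rule 3 at point 13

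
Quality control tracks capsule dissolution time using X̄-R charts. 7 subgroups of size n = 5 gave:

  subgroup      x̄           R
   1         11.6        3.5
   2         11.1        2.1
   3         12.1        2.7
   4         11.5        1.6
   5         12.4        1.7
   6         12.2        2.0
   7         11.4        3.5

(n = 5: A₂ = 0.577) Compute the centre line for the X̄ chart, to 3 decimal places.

11.757

X̄̄ = (11.6 + 11.1 + 12.1 + 11.5 + 12.4 + 12.2 + 11.4) / 7 = 82.3000 / 7 = 11.7571
CL = X̄̄ = 11.7571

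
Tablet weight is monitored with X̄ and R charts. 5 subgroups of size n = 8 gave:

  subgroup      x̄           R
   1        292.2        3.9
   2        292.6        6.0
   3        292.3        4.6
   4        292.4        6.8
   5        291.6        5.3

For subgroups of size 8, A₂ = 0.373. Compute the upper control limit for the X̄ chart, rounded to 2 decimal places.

X̄̄ = (292.2 + 292.6 + 292.3 + 292.4 + 291.6) / 5 = 1461.1000 / 5 = 292.2200
R̄ = (3.9 + 6.0 + 4.6 + 6.8 + 5.3) / 5 = 26.6000 / 5 = 5.3200
UCL = X̄̄ + A₂·R̄ = 292.2200 + 0.373 × 5.3200 = 294.2044

294.20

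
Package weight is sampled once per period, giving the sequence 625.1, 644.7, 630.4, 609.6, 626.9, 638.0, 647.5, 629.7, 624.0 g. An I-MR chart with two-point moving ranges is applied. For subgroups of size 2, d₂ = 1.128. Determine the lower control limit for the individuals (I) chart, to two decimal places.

X̄ = (625.1 + 644.7 + 630.4 + 609.6 + 626.9 + 638.0 + 647.5 + 629.7 + 624.0) / 9 = 630.6556
Moving ranges: 19.6, 14.3, 20.8, 17.3, 11.1, 9.5, 17.8, 5.7; M̄R̄ = 116.1000 / 8 = 14.5125
LCL = X̄ − 3·M̄R̄/d₂ = 630.6556 − 3 × 14.5125 / 1.128 = 592.0585

592.06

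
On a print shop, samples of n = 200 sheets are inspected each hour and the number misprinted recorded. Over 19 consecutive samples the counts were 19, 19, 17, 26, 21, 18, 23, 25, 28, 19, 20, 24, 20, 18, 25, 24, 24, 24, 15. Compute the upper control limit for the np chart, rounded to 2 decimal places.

p̄ = Σdᵢ / (k·n) = 409 / (19 × 200) = 0.10763
UCL = np̄ + 3·√(np̄(1−p̄)) = 21.5263 + 3 × √(21.5263×0.89237) = 21.5263 + 3 × 4.3829 = 34.6749

34.67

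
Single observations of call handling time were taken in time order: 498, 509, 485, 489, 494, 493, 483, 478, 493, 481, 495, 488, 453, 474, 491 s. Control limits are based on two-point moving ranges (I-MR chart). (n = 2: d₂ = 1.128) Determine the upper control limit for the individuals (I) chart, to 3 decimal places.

521.318

X̄ = (498 + 509 + 485 + 489 + 494 + 493 + 483 + 478 + 493 + 481 + 495 + 488 + 453 + 474 + 491) / 15 = 486.9333
Moving ranges: 11, 24, 4, 5, 1, 10, 5, 15, 12, 14, 7, 35, 21, 17; M̄R̄ = 181.0000 / 14 = 12.9286
UCL = X̄ + 3·M̄R̄/d₂ = 486.9333 + 3 × 12.9286 / 1.128 = 521.3178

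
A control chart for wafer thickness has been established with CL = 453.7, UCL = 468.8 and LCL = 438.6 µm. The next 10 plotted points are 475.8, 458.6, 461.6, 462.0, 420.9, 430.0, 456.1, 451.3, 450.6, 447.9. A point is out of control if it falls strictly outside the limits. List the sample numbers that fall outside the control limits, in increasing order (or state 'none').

Compare each point to [438.6, 468.8]: sample 1 = 475.8 > UCL; sample 5 = 420.9 < LCL; sample 6 = 430.0 < LCL.

1, 5, 6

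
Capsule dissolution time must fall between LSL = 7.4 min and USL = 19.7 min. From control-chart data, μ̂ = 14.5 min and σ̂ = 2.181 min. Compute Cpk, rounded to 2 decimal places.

0.79

Cpu = (USL − μ̂) / (3σ̂) = (19.7 − 14.5) / (3 × 2.181) = 0.7947; Cpl = (μ̂ − LSL) / (3σ̂) = (14.5 − 7.4) / (3 × 2.181) = 1.0851; Cpk = min(Cpu, Cpl) = 0.7947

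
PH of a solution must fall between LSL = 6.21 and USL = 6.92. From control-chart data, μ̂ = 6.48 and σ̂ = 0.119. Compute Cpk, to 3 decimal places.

Cpu = (USL − μ̂) / (3σ̂) = (6.92 − 6.48) / (3 × 0.119) = 1.2325; Cpl = (μ̂ − LSL) / (3σ̂) = (6.48 − 6.21) / (3 × 0.119) = 0.7563; Cpk = min(Cpu, Cpl) = 0.7563

0.756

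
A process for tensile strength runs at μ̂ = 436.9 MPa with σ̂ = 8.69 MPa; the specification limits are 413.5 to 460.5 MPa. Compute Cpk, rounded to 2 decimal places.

Cpu = (USL − μ̂) / (3σ̂) = (460.5 − 436.9) / (3 × 8.69) = 0.9053; Cpl = (μ̂ − LSL) / (3σ̂) = (436.9 − 413.5) / (3 × 8.69) = 0.8976; Cpk = min(Cpu, Cpl) = 0.8976

0.90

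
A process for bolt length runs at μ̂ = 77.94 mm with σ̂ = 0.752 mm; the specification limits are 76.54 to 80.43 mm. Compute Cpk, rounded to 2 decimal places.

Cpu = (USL − μ̂) / (3σ̂) = (80.43 − 77.94) / (3 × 0.752) = 1.1037; Cpl = (μ̂ − LSL) / (3σ̂) = (77.94 − 76.54) / (3 × 0.752) = 0.6206; Cpk = min(Cpu, Cpl) = 0.6206

0.62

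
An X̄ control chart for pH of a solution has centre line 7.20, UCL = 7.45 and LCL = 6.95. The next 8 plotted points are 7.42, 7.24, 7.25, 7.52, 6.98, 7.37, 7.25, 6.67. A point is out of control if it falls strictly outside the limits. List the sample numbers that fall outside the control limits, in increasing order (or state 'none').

4, 8

Compare each point to [6.95, 7.45]: sample 4 = 7.52 > UCL; sample 8 = 6.67 < LCL.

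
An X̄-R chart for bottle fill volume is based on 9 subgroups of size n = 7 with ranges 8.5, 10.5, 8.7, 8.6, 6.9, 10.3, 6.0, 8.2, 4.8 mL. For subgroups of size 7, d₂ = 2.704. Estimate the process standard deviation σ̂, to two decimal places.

2.98

R̄ = (8.5 + 10.5 + 8.7 + 8.6 + 6.9 + 10.3 + 6.0 + 8.2 + 4.8) / 9 = 8.0556
σ̂ = R̄ / d₂ = 8.0556 / 2.704 = 2.9791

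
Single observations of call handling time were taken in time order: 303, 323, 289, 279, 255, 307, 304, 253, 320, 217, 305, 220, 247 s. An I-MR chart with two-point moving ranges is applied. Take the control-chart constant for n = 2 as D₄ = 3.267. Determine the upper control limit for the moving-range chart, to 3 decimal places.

Moving ranges: 20, 34, 10, 24, 52, 3, 51, 67, 103, 88, 85, 27; M̄R̄ = 564.0000 / 12 = 47.0000
UCL_MR = D₄·M̄R̄ = 3.267 × 47.0000 = 153.5490

153.549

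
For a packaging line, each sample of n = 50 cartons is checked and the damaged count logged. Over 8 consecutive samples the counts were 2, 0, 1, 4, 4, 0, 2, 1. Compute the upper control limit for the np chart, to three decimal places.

p̄ = Σdᵢ / (k·n) = 14 / (8 × 50) = 0.03500
UCL = np̄ + 3·√(np̄(1−p̄)) = 1.7500 + 3 × √(1.7500×0.96500) = 1.7500 + 3 × 1.2995 = 5.6486

5.649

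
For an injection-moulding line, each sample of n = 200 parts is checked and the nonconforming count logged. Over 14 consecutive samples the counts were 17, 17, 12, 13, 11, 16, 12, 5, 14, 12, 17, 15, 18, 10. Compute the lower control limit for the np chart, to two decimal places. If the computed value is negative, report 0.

2.86

p̄ = Σdᵢ / (k·n) = 189 / (14 × 200) = 0.06750
LCL = np̄ − 3·√(np̄(1−p̄)) = 13.5000 − 3 × 3.5481 = 2.8558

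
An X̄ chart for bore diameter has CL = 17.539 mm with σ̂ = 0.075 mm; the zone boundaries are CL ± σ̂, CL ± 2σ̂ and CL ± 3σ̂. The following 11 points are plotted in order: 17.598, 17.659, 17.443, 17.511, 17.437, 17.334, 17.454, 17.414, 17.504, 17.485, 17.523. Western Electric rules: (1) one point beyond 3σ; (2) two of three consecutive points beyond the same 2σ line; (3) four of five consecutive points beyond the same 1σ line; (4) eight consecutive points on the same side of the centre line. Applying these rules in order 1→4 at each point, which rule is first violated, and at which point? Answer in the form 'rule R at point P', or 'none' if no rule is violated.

rule 3 at point 7

Zone of each point (C = within 1σ̂, B = 1σ̂–2σ̂, A = 2σ̂–3σ̂, * = beyond 3σ̂; sign = side of CL): 1:+C, 2:+B, 3:-B, 4:-C, 5:-B, 6:-A, 7:-B, 8:-B, 9:-C, 10:-C, 11:-C
Rule 3 (four of five consecutive points beyond the same 1σ limit) is satisfied at point 7.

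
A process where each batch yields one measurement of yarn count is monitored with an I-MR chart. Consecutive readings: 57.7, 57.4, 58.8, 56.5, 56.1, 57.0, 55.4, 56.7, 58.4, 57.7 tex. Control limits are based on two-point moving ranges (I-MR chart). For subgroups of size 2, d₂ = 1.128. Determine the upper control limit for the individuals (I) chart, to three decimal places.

60.302

X̄ = (57.7 + 57.4 + 58.8 + 56.5 + 56.1 + 57.0 + 55.4 + 56.7 + 58.4 + 57.7) / 10 = 57.1700
Moving ranges: 0.3, 1.4, 2.3, 0.4, 0.9, 1.6, 1.3, 1.7, 0.7; M̄R̄ = 10.6000 / 9 = 1.1778
UCL = X̄ + 3·M̄R̄/d₂ = 57.1700 + 3 × 1.1778 / 1.128 = 60.3024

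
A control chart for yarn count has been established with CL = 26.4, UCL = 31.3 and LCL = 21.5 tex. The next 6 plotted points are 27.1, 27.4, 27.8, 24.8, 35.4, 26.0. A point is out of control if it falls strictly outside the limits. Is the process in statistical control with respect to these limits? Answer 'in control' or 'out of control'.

out of control

Compare each point to [21.5, 31.3]: sample 5 = 35.4 > UCL.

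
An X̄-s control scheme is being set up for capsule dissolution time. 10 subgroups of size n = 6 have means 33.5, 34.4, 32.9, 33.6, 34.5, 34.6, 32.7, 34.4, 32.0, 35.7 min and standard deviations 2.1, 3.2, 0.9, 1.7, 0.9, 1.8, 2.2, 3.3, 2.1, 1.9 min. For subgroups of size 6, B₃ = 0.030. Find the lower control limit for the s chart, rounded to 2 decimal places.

0.06

s̄ = (2.1 + 3.2 + 0.9 + 1.7 + 0.9 + 1.8 + 2.2 + 3.3 + 2.1 + 1.9) / 10 = 2.0100
LCL_s = B₃·s̄ = 0.030 × 2.0100 = 0.0603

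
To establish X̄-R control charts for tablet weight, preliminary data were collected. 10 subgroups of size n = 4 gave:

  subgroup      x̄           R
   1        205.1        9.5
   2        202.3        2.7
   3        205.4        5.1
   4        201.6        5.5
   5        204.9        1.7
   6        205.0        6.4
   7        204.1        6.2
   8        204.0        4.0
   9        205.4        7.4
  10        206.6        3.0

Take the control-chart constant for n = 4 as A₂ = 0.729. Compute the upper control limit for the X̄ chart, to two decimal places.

X̄̄ = (205.1 + 202.3 + 205.4 + 201.6 + 204.9 + 205.0 + 204.1 + 204.0 + 205.4 + 206.6) / 10 = 2044.4000 / 10 = 204.4400
R̄ = (9.5 + 2.7 + 5.1 + 5.5 + 1.7 + 6.4 + 6.2 + 4.0 + 7.4 + 3.0) / 10 = 51.5000 / 10 = 5.1500
UCL = X̄̄ + A₂·R̄ = 204.4400 + 0.729 × 5.1500 = 208.1943

208.19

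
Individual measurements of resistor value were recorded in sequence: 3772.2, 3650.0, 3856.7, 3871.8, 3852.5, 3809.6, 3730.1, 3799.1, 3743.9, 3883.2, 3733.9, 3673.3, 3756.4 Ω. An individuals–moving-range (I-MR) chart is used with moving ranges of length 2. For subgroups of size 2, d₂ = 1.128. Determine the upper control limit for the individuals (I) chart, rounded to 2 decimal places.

4010.42

X̄ = (3772.2 + 3650.0 + 3856.7 + 3871.8 + 3852.5 + 3809.6 + 3730.1 + 3799.1 + 3743.9 + 3883.2 + 3733.9 + 3673.3 + 3756.4) / 13 = 3779.4385
Moving ranges: 122.2, 206.7, 15.1, 19.3, 42.9, 79.5, 69.0, 55.2, 139.3, 149.3, 60.6, 83.1; M̄R̄ = 1042.2000 / 12 = 86.8500
UCL = X̄ + 3·M̄R̄/d₂ = 3779.4385 + 3 × 86.8500 / 1.128 = 4010.4225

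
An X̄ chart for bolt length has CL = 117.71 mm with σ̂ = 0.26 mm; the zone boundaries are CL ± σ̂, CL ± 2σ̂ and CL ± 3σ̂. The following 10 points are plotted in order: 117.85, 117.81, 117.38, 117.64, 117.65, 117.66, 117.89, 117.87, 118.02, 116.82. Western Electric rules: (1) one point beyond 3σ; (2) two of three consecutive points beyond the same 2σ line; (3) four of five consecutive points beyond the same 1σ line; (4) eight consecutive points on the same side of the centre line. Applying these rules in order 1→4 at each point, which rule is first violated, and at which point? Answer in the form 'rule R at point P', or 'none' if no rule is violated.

rule 1 at point 10

Zone of each point (C = within 1σ̂, B = 1σ̂–2σ̂, A = 2σ̂–3σ̂, * = beyond 3σ̂; sign = side of CL): 1:+C, 2:+C, 3:-B, 4:-C, 5:-C, 6:-C, 7:+C, 8:+C, 9:+B, 10:-*
Rule 1 (one point beyond the 3σ limits) is satisfied at point 10.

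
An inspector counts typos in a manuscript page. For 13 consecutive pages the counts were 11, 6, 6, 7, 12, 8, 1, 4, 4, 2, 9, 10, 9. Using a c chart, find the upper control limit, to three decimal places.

c̄ = (11 + 6 + 6 + 7 + 12 + 8 + 1 + 4 + 4 + 2 + 9 + 10 + 9) / 13 = 89 / 13 = 6.8462
UCL = c̄ + 3√c̄ = 6.8462 + 3 × √6.8462 = 6.8462 + 3 × 2.6165 = 14.6957

14.696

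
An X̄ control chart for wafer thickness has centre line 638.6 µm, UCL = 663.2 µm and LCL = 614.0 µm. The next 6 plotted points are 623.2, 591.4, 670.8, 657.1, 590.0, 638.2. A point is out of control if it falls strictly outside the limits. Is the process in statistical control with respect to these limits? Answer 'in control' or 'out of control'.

Compare each point to [614.0, 663.2]: sample 2 = 591.4 < LCL; sample 3 = 670.8 > UCL; sample 5 = 590.0 < LCL.

out of control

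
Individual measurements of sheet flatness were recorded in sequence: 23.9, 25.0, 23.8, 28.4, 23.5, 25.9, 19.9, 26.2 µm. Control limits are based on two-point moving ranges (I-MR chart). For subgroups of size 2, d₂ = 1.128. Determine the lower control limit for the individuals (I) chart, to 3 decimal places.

14.507

X̄ = (23.9 + 25.0 + 23.8 + 28.4 + 23.5 + 25.9 + 19.9 + 26.2) / 8 = 24.5750
Moving ranges: 1.1, 1.2, 4.6, 4.9, 2.4, 6.0, 6.3; M̄R̄ = 26.5000 / 7 = 3.7857
LCL = X̄ − 3·M̄R̄/d₂ = 24.5750 − 3 × 3.7857 / 1.128 = 14.5066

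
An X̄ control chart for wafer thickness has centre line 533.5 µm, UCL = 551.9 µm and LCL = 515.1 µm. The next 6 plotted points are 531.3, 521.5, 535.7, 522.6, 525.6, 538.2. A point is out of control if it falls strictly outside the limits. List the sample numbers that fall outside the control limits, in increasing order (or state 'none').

none

All 6 points lie within [515.1, 551.9].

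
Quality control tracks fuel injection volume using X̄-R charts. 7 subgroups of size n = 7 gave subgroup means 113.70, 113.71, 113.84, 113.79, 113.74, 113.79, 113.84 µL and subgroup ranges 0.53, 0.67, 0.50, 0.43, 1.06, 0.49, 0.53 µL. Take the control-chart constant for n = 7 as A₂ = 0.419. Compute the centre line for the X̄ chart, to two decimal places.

113.77

X̄̄ = (113.70 + 113.71 + 113.84 + 113.79 + 113.74 + 113.79 + 113.84) / 7 = 796.4100 / 7 = 113.7729
CL = X̄̄ = 113.7729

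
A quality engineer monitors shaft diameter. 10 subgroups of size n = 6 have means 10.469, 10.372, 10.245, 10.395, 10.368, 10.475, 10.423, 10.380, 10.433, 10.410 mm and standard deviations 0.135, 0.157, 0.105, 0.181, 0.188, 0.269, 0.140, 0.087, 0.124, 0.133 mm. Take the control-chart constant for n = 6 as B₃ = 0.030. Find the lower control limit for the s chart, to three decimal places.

s̄ = (0.135 + 0.157 + 0.105 + 0.181 + 0.188 + 0.269 + 0.140 + 0.087 + 0.124 + 0.133) / 10 = 0.1519
LCL_s = B₃·s̄ = 0.030 × 0.1519 = 0.0046

0.005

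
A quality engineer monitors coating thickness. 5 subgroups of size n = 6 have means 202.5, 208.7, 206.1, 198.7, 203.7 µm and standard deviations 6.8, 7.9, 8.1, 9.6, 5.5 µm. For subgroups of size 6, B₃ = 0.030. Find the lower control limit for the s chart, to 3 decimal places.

s̄ = (6.8 + 7.9 + 8.1 + 9.6 + 5.5) / 5 = 7.5800
LCL_s = B₃·s̄ = 0.030 × 7.5800 = 0.2274

0.227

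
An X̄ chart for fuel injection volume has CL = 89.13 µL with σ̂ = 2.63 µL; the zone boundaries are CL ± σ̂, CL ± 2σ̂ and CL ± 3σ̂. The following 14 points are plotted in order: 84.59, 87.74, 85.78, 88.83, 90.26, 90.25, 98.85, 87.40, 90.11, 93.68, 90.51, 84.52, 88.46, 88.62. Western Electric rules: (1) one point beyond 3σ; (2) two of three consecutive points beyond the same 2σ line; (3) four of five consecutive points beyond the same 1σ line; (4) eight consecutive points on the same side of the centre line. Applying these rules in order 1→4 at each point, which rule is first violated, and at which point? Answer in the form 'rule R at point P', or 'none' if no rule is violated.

Zone of each point (C = within 1σ̂, B = 1σ̂–2σ̂, A = 2σ̂–3σ̂, * = beyond 3σ̂; sign = side of CL): 1:-B, 2:-C, 3:-B, 4:-C, 5:+C, 6:+C, 7:+*, 8:-C, 9:+C, 10:+B, 11:+C, 12:-B, 13:-C, 14:-C
Rule 1 (one point beyond the 3σ limits) is satisfied at point 7.

rule 1 at point 7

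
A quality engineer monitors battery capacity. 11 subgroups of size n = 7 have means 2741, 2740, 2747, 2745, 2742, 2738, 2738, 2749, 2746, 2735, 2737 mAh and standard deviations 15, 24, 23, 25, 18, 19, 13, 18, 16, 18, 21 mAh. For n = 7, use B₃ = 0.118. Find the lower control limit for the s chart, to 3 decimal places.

2.253

s̄ = (15 + 24 + 23 + 25 + 18 + 19 + 13 + 18 + 16 + 18 + 21) / 11 = 19.0909
LCL_s = B₃·s̄ = 0.118 × 19.0909 = 2.2527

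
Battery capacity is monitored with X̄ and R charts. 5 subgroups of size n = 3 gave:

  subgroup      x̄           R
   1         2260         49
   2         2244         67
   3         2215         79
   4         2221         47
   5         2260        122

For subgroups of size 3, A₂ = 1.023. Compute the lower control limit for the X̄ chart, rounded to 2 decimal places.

2165.53

X̄̄ = (2260 + 2244 + 2215 + 2221 + 2260) / 5 = 11200.0000 / 5 = 2240.0000
R̄ = (49 + 67 + 79 + 47 + 122) / 5 = 364.0000 / 5 = 72.8000
LCL = X̄̄ − A₂·R̄ = 2240.0000 − 1.023 × 72.8000 = 2165.5256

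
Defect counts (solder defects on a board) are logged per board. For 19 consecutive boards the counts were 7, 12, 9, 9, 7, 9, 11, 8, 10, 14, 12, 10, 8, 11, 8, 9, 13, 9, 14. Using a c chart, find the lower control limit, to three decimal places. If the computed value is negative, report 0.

c̄ = (7 + 12 + 9 + 9 + 7 + 9 + 11 + 8 + 10 + 14 + 12 + 10 + 8 + 11 + 8 + 9 + 13 + 9 + 14) / 19 = 190 / 19 = 10.0000
LCL = c̄ − 3√c̄ = 10.0000 − 3 × 3.1623 = 0.5132

0.513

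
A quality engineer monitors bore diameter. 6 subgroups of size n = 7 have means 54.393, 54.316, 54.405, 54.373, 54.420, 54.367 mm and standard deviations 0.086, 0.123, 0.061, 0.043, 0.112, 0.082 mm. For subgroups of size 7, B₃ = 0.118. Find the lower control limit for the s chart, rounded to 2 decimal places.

0.01

s̄ = (0.086 + 0.123 + 0.061 + 0.043 + 0.112 + 0.082) / 6 = 0.0845
LCL_s = B₃·s̄ = 0.118 × 0.0845 = 0.0100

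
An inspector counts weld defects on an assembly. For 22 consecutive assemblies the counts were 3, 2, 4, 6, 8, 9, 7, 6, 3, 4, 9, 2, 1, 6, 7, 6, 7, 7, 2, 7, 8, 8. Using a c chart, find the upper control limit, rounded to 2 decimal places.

12.61

c̄ = (3 + 2 + 4 + 6 + 8 + 9 + 7 + 6 + 3 + 4 + 9 + 2 + 1 + 6 + 7 + 6 + 7 + 7 + 2 + 7 + 8 + 8) / 22 = 122 / 22 = 5.5455
UCL = c̄ + 3√c̄ = 5.5455 + 3 × √5.5455 = 5.5455 + 3 × 2.3549 = 12.6101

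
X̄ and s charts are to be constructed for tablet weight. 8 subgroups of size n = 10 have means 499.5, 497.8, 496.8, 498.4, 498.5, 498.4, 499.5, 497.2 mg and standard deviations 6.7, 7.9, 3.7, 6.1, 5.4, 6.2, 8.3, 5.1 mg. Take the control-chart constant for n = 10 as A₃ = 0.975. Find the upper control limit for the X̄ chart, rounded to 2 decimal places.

X̄̄ = (499.5 + 497.8 + 496.8 + 498.4 + 498.5 + 498.4 + 499.5 + 497.2) / 8 = 498.2625
s̄ = (6.7 + 7.9 + 3.7 + 6.1 + 5.4 + 6.2 + 8.3 + 5.1) / 8 = 6.1750
UCL = X̄̄ + A₃·s̄ = 498.2625 + 0.975 × 6.1750 = 504.2831

504.28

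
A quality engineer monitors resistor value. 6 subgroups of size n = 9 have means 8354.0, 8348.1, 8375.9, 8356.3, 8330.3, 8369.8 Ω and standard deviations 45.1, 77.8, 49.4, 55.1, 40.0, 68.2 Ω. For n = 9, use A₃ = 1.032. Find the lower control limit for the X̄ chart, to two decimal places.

8298.01

X̄̄ = (8354.0 + 8348.1 + 8375.9 + 8356.3 + 8330.3 + 8369.8) / 6 = 8355.7333
s̄ = (45.1 + 77.8 + 49.4 + 55.1 + 40.0 + 68.2) / 6 = 55.9333
LCL = X̄̄ − A₃·s̄ = 8355.7333 − 1.032 × 55.9333 = 8298.0101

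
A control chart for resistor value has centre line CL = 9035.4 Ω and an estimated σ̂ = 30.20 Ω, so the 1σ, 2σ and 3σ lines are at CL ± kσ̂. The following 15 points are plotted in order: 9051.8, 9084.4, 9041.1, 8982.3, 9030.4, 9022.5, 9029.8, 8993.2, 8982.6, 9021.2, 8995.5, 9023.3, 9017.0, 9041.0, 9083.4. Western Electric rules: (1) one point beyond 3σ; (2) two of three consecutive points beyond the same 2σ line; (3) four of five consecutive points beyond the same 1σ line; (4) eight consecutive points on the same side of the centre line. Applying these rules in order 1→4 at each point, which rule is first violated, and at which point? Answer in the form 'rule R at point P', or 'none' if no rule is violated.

rule 4 at point 11

Zone of each point (C = within 1σ̂, B = 1σ̂–2σ̂, A = 2σ̂–3σ̂, * = beyond 3σ̂; sign = side of CL): 1:+C, 2:+B, 3:+C, 4:-B, 5:-C, 6:-C, 7:-C, 8:-B, 9:-B, 10:-C, 11:-B, 12:-C, 13:-C, 14:+C, 15:+B
Rule 4 (eight consecutive points on the same side of the centre line) is satisfied at point 11.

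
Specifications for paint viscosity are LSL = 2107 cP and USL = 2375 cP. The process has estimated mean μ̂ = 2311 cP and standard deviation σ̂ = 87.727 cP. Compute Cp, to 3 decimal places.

0.509

Cp = (USL − LSL) / (6σ̂) = (2375 − 2107) / (6 × 87.727) = 268.0000 / 526.3620 = 0.5092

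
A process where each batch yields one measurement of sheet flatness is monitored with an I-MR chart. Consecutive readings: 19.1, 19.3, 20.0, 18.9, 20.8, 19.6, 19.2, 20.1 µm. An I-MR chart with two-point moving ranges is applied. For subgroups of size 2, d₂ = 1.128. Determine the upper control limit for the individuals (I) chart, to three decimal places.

22.057

X̄ = (19.1 + 19.3 + 20.0 + 18.9 + 20.8 + 19.6 + 19.2 + 20.1) / 8 = 19.6250
Moving ranges: 0.2, 0.7, 1.1, 1.9, 1.2, 0.4, 0.9; M̄R̄ = 6.4000 / 7 = 0.9143
UCL = X̄ + 3·M̄R̄/d₂ = 19.6250 + 3 × 0.9143 / 1.128 = 22.0566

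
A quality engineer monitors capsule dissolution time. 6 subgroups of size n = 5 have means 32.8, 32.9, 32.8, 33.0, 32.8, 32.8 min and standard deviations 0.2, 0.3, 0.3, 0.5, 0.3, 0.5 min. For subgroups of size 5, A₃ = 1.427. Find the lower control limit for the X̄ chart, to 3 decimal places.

32.351

X̄̄ = (32.8 + 32.9 + 32.8 + 33.0 + 32.8 + 32.8) / 6 = 32.8500
s̄ = (0.2 + 0.3 + 0.3 + 0.5 + 0.3 + 0.5) / 6 = 0.3500
LCL = X̄̄ − A₃·s̄ = 32.8500 − 1.427 × 0.3500 = 32.3505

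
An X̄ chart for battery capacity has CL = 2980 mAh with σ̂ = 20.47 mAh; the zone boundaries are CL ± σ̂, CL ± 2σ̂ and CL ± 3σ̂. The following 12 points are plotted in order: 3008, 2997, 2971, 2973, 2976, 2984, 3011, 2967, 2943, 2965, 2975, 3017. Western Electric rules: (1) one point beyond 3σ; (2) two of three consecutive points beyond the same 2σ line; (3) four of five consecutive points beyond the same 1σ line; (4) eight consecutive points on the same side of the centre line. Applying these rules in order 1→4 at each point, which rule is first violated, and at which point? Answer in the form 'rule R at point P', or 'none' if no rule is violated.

none

Zone of each point (C = within 1σ̂, B = 1σ̂–2σ̂, A = 2σ̂–3σ̂, * = beyond 3σ̂; sign = side of CL): 1:+B, 2:+C, 3:-C, 4:-C, 5:-C, 6:+C, 7:+B, 8:-C, 9:-B, 10:-C, 11:-C, 12:+B
No rule fires across all 12 points.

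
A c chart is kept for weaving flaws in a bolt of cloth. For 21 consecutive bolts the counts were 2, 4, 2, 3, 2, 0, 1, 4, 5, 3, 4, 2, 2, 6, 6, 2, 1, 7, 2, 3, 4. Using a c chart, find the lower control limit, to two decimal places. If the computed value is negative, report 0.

c̄ = (2 + 4 + 2 + 3 + 2 + 0 + 1 + 4 + 5 + 3 + 4 + 2 + 2 + 6 + 6 + 2 + 1 + 7 + 2 + 3 + 4) / 21 = 65 / 21 = 3.0952
LCL = c̄ − 3√c̄ = 3.0952 − 3 × 1.7593 = -2.1827 → 0 (cannot be negative)

0.00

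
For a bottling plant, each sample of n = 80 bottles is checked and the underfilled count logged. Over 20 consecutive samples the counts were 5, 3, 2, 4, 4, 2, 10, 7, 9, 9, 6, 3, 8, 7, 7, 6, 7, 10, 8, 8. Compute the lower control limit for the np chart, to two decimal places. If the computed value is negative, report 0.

p̄ = Σdᵢ / (k·n) = 125 / (20 × 80) = 0.07812
LCL = np̄ − 3·√(np̄(1−p̄)) = 6.2500 − 3 × 2.4004 = -0.9511 → 0 (negative, so LCL = 0)

0.00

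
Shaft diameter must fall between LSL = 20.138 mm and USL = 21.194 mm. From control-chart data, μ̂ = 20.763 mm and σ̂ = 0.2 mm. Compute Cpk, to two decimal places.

Cpu = (USL − μ̂) / (3σ̂) = (21.194 − 20.763) / (3 × 0.2) = 0.7183; Cpl = (μ̂ − LSL) / (3σ̂) = (20.763 − 20.138) / (3 × 0.2) = 1.0417; Cpk = min(Cpu, Cpl) = 0.7183

0.72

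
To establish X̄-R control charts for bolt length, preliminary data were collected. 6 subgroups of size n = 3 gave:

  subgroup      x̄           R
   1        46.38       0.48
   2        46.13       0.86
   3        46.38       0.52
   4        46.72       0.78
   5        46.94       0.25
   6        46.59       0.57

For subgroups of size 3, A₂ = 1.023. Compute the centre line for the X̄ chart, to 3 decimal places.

46.523

X̄̄ = (46.38 + 46.13 + 46.38 + 46.72 + 46.94 + 46.59) / 6 = 279.1400 / 6 = 46.5233
CL = X̄̄ = 46.5233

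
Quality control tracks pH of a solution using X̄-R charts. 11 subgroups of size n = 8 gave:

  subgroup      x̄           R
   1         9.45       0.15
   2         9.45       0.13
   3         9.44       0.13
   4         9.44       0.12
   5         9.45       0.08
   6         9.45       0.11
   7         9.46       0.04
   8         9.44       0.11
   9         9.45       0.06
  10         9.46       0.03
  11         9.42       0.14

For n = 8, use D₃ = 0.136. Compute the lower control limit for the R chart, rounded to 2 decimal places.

0.01

R̄ = (0.15 + 0.13 + 0.13 + 0.12 + 0.08 + 0.11 + 0.04 + 0.11 + 0.06 + 0.03 + 0.14) / 11 = 1.1000 / 11 = 0.1000
LCL_R = D₃·R̄ = 0.136 × 0.1000 = 0.0136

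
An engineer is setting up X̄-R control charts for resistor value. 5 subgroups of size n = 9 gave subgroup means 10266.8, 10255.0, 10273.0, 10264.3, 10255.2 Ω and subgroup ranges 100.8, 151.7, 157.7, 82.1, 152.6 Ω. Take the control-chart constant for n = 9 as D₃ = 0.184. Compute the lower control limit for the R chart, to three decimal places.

R̄ = (100.8 + 151.7 + 157.7 + 82.1 + 152.6) / 5 = 644.9000 / 5 = 128.9800
LCL_R = D₃·R̄ = 0.184 × 128.9800 = 23.7323

23.732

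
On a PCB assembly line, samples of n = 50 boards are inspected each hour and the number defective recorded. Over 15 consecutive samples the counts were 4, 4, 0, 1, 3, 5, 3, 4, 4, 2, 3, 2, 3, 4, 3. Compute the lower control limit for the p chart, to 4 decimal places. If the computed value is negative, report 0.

p̄ = Σdᵢ / (k·n) = 45 / (15 × 50) = 0.06000
LCL = p̄ − 3·√(p̄(1−p̄)/n) = 0.06000 − 3 × 0.03359 = -0.04076 → 0 (negative, so LCL = 0)

0.0000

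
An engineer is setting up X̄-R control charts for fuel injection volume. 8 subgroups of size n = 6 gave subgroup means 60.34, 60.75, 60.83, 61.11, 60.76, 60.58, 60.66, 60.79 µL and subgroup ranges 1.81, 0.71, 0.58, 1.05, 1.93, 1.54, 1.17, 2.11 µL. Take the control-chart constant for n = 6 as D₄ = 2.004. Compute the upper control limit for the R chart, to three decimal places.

R̄ = (1.81 + 0.71 + 0.58 + 1.05 + 1.93 + 1.54 + 1.17 + 2.11) / 8 = 10.9000 / 8 = 1.3625
UCL_R = D₄·R̄ = 2.004 × 1.3625 = 2.7305

2.730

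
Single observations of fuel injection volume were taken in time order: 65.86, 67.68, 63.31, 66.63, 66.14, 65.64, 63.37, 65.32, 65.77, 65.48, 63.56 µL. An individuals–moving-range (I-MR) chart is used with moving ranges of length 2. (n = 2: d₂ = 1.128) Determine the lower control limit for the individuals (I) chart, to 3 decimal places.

X̄ = (65.86 + 67.68 + 63.31 + 66.63 + 66.14 + 65.64 + 63.37 + 65.32 + 65.77 + 65.48 + 63.56) / 11 = 65.3418
Moving ranges: 1.82, 4.37, 3.32, 0.49, 0.50, 2.27, 1.95, 0.45, 0.29, 1.92; M̄R̄ = 17.3800 / 10 = 1.7380
LCL = X̄ − 3·M̄R̄/d₂ = 65.3418 − 3 × 1.7380 / 1.128 = 60.7195

60.719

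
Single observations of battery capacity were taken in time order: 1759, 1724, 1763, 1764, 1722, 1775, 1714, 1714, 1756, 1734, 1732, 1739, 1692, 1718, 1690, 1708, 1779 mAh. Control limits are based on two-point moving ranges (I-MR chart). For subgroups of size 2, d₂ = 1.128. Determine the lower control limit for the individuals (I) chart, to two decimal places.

X̄ = (1759 + 1724 + 1763 + 1764 + 1722 + 1775 + 1714 + 1714 + 1756 + 1734 + 1732 + 1739 + 1692 + 1718 + 1690 + 1708 + 1779) / 17 = 1734.2941
Moving ranges: 35, 39, 1, 42, 53, 61, 0, 42, 22, 2, 7, 47, 26, 28, 18, 71; M̄R̄ = 494.0000 / 16 = 30.8750
LCL = X̄ − 3·M̄R̄/d₂ = 1734.2941 − 3 × 30.8750 / 1.128 = 1652.1798

1652.18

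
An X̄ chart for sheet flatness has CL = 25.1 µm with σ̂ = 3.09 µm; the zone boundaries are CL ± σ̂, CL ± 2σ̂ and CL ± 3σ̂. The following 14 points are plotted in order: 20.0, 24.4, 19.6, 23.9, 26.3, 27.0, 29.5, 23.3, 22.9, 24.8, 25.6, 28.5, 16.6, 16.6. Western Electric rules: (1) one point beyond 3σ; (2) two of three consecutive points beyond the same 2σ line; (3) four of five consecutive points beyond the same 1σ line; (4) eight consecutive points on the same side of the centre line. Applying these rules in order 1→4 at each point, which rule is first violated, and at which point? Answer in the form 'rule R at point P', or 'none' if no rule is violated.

Zone of each point (C = within 1σ̂, B = 1σ̂–2σ̂, A = 2σ̂–3σ̂, * = beyond 3σ̂; sign = side of CL): 1:-B, 2:-C, 3:-B, 4:-C, 5:+C, 6:+C, 7:+B, 8:-C, 9:-C, 10:-C, 11:+C, 12:+B, 13:-A, 14:-A
Rule 2 (two of three consecutive points beyond the same 2σ limit) is satisfied at point 14.

rule 2 at point 14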